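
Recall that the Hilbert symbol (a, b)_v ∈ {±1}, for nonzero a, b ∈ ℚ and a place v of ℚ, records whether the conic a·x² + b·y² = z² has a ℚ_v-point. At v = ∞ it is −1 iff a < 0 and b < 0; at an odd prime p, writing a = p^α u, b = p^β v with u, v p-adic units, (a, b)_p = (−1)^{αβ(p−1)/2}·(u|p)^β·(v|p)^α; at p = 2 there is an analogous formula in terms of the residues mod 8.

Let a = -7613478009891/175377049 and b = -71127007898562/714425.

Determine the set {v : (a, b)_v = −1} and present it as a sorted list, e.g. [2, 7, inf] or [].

Mod squares: a ≡ -3219, b ≡ -138754. Check v ∈ {∞, 2, 3, 5, 7, 11, 13, 17, 19, 29, 37, 41, 43, 53}.
v=2: v_2(a)=0, v_2(b)=1; units ≡ 5, 7 (mod 8); ε·ε+αω+βω = 0·1+0·0+1·1 ≡ 1  ⇒  (a,b)_2 = -1.
v=3: a=3^3·(≡1), b=3^2·(≡2) mod 3; (1|3)=+1, (2|3)=-1; (−1)^{3·2·1}·(+1)^2·(-1)^3 = -1.
v=37: a=37^1·(≡8), b=37^2·(≡33) mod 37; (8|37)=-1, (33|37)=+1; (−1)^{1·2·18}·(-1)^2·(+1)^1 = +1.
v=11: a=11^0·(≡5), b=11^1·(≡5) mod 11; (5|11)=+1, (5|11)=+1; (−1)^{0·1·5}·(+1)^1·(+1)^0 = +1.
v=53: a=53^0·(≡20), b=53^1·(≡51) mod 53; (20|53)=-1, (51|53)=-1; (−1)^{0·1·26}·(-1)^1·(-1)^0 = -1.
v=19: a=19^-2·(≡6), b=19^0·(≡15) mod 19; (6|19)=+1, (15|19)=-1; (−1)^{-2·0·9}·(+1)^0·(-1)^-2 = +1.
v=5: a=5^0·(≡1), b=5^-2·(≡4) mod 5; (1|5)=+1, (4|5)=+1; (−1)^{0·-2·2}·(+1)^-2·(+1)^0 = +1.
v=17: a=17^-2·(≡12), b=17^-1·(≡2) mod 17; (12|17)=-1, (2|17)=+1; (−1)^{-2·-1·8}·(-1)^-1·(+1)^-2 = -1.
v=41: a=41^-2·(≡31), b=41^-2·(≡1) mod 41; (31|41)=+1, (1|41)=+1; (−1)^{-2·-2·20}·(+1)^-2·(+1)^-2 = +1.
v=7: a=7^0·(≡2), b=7^1·(≡2) mod 7; (2|7)=+1, (2|7)=+1; (−1)^{0·1·3}·(+1)^1·(+1)^0 = +1.
v=13: a=13^2·(≡2), b=13^0·(≡6) mod 13; (2|13)=-1, (6|13)=-1; (−1)^{2·0·6}·(-1)^0·(-1)^2 = +1.
v=43: a=43^2·(≡25), b=43^0·(≡7) mod 43; (25|43)=+1, (7|43)=-1; (−1)^{2·0·21}·(+1)^0·(-1)^2 = +1.
v=29: a=29^3·(≡23), b=29^4·(≡11) mod 29; (23|29)=+1, (11|29)=-1; (−1)^{3·4·14}·(+1)^4·(-1)^3 = -1.
v=∞: -3219 < 0 and -138754 < 0  ⇒  (a,b)_∞ = -1.
(-3219, -138754 / ℚ) ramifies at {2, 3, 17, 29, 53, ∞}: a division algebra.

[2, 3, 17, 29, 53, inf]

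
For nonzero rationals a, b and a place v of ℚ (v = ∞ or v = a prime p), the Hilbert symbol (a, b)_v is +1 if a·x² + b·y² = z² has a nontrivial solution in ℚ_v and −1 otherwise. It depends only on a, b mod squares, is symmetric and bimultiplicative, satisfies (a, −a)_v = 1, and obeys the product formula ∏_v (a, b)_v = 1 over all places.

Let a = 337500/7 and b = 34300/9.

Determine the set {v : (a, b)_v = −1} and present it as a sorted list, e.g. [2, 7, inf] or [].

[5, 7]

(a, b) ≡ (105, 7) mod (ℚ^×)²; places V = {2, 3, 5, 7, ∞}.
(a,b)_2: α=2, β=2; u≡1, v≡7 (mod 8); ε(u)ε(v)=0·1, αω(v)=2·0, βω(u)=2·0; sum ≡ 0  ⇒  +1.
(a,b)_3: α=3, u≡2; β=-2, v≡1 (mod 3); (2|3)=-1, (1|3)=+1; sign (−1)^0·-1^-2·+1^3 = +1.
(a,b)_∞: sgn(105)=+, sgn(7)=+, so +1.
(a,b)_7: α=-1, u≡2; β=3, v≡1 (mod 7); (2|7)=+1, (1|7)=+1; sign (−1)^1·+1^3·+1^-1 = -1.
(a,b)_5: α=5, u≡4; β=2, v≡3 (mod 5); (4|5)=+1, (3|5)=-1; sign (−1)^0·+1^2·-1^5 = -1.
Ram(105, 7) = {5, 7}; no ℚ_5-point on the conic.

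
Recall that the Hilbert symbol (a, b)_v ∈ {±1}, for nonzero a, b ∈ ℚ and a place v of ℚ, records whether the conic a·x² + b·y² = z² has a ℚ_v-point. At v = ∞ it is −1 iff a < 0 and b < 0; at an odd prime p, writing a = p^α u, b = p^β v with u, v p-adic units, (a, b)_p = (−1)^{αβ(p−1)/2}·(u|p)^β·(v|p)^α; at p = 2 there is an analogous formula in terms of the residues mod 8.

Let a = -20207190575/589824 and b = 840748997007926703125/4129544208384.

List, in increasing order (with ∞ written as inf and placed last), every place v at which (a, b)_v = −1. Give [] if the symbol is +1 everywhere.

(a, b) ≡ (-47, 29) mod (ℚ^×)²; places V = {2, 3, 5, 7, 11, 13, 17, 29, 47, ∞}.
(a,b)_47: α=1, u≡35; β=2, v≡31 (mod 47); (35|47)=-1, (31|47)=-1; sign (−1)^0·-1^2·-1^1 = -1.
(a,b)_7: α=0, u≡4; β=-4, v≡1 (mod 7); (4|7)=+1, (1|7)=+1; sign (−1)^0·+1^-4·+1^0 = +1.
(a,b)_11: α=2, u≡10; β=2, v≡8 (mod 11); (10|11)=-1, (8|11)=-1; sign (−1)^0·-1^2·-1^2 = +1.
(a,b)_13: α=2, u≡2; β=4, v≡9 (mod 13); (2|13)=-1, (9|13)=+1; sign (−1)^0·-1^4·+1^2 = +1.
(a,b)_∞: sgn(-47)=−, sgn(29)=+, so +1.
(a,b)_17: α=0, u≡13; β=2, v≡7 (mod 17); (13|17)=+1, (7|17)=-1; sign (−1)^0·+1^2·-1^0 = +1.
(a,b)_2: α=-16, β=-18; u≡1, v≡5 (mod 8); ε(u)ε(v)=0·0, αω(v)=-16·1, βω(u)=-18·0; sum ≡ 0  ⇒  +1.
(a,b)_29: α=2, u≡21; β=3, v≡25 (mod 29); (21|29)=-1, (25|29)=+1; sign (−1)^0·-1^3·+1^2 = -1.
(a,b)_3: α=-2, u≡1; β=-8, v≡2 (mod 3); (1|3)=+1, (2|3)=-1; sign (−1)^0·+1^-8·-1^-2 = +1.
(a,b)_5: α=2, u≡3; β=6, v≡1 (mod 5); (3|5)=-1, (1|5)=+1; sign (−1)^0·-1^6·+1^2 = +1.
(-47, 29 / ℚ) ramifies at {29, 47}: a division algebra.

[29, 47]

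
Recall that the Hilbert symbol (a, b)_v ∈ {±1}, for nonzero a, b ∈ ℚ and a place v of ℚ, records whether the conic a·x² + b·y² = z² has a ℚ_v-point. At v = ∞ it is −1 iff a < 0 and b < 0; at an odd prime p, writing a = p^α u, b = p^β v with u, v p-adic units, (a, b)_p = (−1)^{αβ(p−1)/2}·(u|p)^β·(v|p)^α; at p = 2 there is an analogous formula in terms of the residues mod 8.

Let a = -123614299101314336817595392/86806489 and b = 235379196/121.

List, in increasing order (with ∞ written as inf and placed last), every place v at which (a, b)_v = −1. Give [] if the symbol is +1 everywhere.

[2, 47]

Mod squares: a ≡ -16709017, b ≡ 726479. Check v ∈ {∞, 2, 3, 7, 11, 13, 23, 29, 41, 47}.
v=13: a=13^5·(≡4), b=13^1·(≡1) mod 13; (4|13)=+1, (1|13)=+1; (−1)^{5·1·6}·(+1)^1·(+1)^5 = +1.
v=11: a=11^-6·(≡4), b=11^-2·(≡8) mod 11; (4|11)=+1, (8|11)=-1; (−1)^{-6·-2·5}·(+1)^-2·(-1)^-6 = +1.
v=29: a=29^3·(≡6), b=29^1·(≡24) mod 29; (6|29)=+1, (24|29)=+1; (−1)^{3·1·14}·(+1)^1·(+1)^3 = +1.
v=2: v_2(a)=10, v_2(b)=2; units ≡ 7, 7 (mod 8); ε·ε+αω+βω = 1·1+10·0+2·0 ≡ 1  ⇒  (a,b)_2 = -1.
v=47: a=47^3·(≡10), b=47^1·(≡22) mod 47; (10|47)=-1, (22|47)=-1; (−1)^{3·1·23}·(-1)^1·(-1)^3 = -1.
v=∞: -16709017 < 0 and 726479 > 0  ⇒  (a,b)_∞ = +1.
v=41: a=41^3·(≡34), b=41^1·(≡14) mod 41; (34|41)=-1, (14|41)=-1; (−1)^{3·1·20}·(-1)^1·(-1)^3 = +1.
v=23: a=23^1·(≡11), b=23^0·(≡8) mod 23; (11|23)=-1, (8|23)=+1; (−1)^{1·0·11}·(-1)^0·(+1)^1 = +1.
v=3: a=3^4·(≡2), b=3^4·(≡2) mod 3; (2|3)=-1, (2|3)=-1; (−1)^{4·4·1}·(-1)^4·(-1)^4 = +1.
v=7: a=7^-2·(≡2), b=7^0·(≡5) mod 7; (2|7)=+1, (5|7)=-1; (−1)^{-2·0·3}·(+1)^0·(-1)^-2 = +1.
(-16709017, 726479 / ℚ) ramifies at {2, 47}: a division algebra.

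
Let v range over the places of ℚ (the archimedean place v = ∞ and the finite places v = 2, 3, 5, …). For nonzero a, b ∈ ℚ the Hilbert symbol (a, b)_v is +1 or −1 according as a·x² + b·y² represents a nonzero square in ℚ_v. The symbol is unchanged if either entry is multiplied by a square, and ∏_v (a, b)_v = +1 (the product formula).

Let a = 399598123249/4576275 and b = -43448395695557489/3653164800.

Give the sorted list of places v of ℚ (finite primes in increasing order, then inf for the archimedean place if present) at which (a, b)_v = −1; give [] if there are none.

[3, 7, 11, 13]

(a, b) ≡ (5291, -14007) mod (ℚ^×)²; places V = {2, 3, 5, 7, 11, 13, 17, 19, 23, 29, 37, 41, 43, ∞}.
(a,b)_∞: sgn(5291)=+, sgn(-14007)=−, so +1.
(a,b)_3: α=-2, u≡2; β=-9, v≡2 (mod 3); (2|3)=-1, (2|3)=-1; sign (−1)^0·-1^-9·-1^-2 = -1.
(a,b)_37: α=3, u≡13; β=2, v≡7 (mod 37); (13|37)=-1, (7|37)=+1; sign (−1)^0·-1^2·+1^3 = +1.
(a,b)_41: α=2, u≡18; β=2, v≡19 (mod 41); (18|41)=+1, (19|41)=-1; sign (−1)^0·+1^2·-1^2 = +1.
(a,b)_23: α=0, u≡18; β=1, v≡18 (mod 23); (18|23)=+1, (18|23)=+1; sign (−1)^0·+1^1·+1^0 = +1.
(a,b)_13: α=1, u≡9; β=2, v≡2 (mod 13); (9|13)=+1, (2|13)=-1; sign (−1)^0·+1^2·-1^1 = -1.
(a,b)_11: α=-1, u≡10; β=0, v≡10 (mod 11); (10|11)=-1, (10|11)=-1; sign (−1)^0·-1^0·-1^-1 = -1.
(a,b)_29: α=0, u≡9; β=-1, v≡18 (mod 29); (9|29)=+1, (18|29)=-1; sign (−1)^0·+1^-1·-1^0 = +1.
(a,b)_17: α=0, u≡9; β=2, v≡2 (mod 17); (9|17)=+1, (2|17)=+1; sign (−1)^0·+1^2·+1^0 = +1.
(a,b)_7: α=0, u≡6; β=5, v≡1 (mod 7); (6|7)=-1, (1|7)=+1; sign (−1)^0·-1^5·+1^0 = -1.
(a,b)_43: α=-2, u≡42; β=0, v≡14 (mod 43); (42|43)=-1, (14|43)=+1; sign (−1)^0·-1^0·+1^-2 = +1.
(a,b)_5: α=-2, u≡4; β=-2, v≡3 (mod 5); (4|5)=+1, (3|5)=-1; sign (−1)^0·+1^-2·-1^-2 = +1.
(a,b)_19: α=2, u≡17; β=0, v≡3 (mod 19); (17|19)=+1, (3|19)=-1; sign (−1)^0·+1^0·-1^2 = +1.
(a,b)_2: α=0, β=-8; u≡3, v≡1 (mod 8); ε(u)ε(v)=1·0, αω(v)=0·0, βω(u)=-8·1; sum ≡ 0  ⇒  +1.
(5291, -14007 / ℚ) ramifies at {3, 7, 11, 13}: a division algebra.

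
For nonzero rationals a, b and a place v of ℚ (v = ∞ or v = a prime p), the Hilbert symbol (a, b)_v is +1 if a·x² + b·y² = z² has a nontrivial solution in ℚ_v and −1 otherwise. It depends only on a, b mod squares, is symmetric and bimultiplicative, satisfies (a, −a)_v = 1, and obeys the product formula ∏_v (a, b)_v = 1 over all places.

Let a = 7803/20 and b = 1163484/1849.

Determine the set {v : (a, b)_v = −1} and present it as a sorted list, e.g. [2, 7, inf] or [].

Mod squares: a ≡ 15, b ≡ 399. Check v ∈ {∞, 2, 3, 5, 7, 17, 19, 43}.
v=∞: 15 > 0 and 399 > 0  ⇒  (a,b)_∞ = +1.
v=17: a=17^2·(≡9), b=17^0·(≡16) mod 17; (9|17)=+1, (16|17)=+1; (−1)^{2·0·8}·(+1)^0·(+1)^2 = +1.
v=5: a=5^-1·(≡2), b=5^0·(≡1) mod 5; (2|5)=-1, (1|5)=+1; (−1)^{-1·0·2}·(-1)^0·(+1)^-1 = +1.
v=19: a=19^0·(≡13), b=19^1·(≡3) mod 19; (13|19)=-1, (3|19)=-1; (−1)^{0·1·9}·(-1)^1·(-1)^0 = -1.
v=43: a=43^0·(≡1), b=43^-2·(≡33) mod 43; (1|43)=+1, (33|43)=-1; (−1)^{0·-2·21}·(+1)^-2·(-1)^0 = +1.
v=2: v_2(a)=-2, v_2(b)=2; units ≡ 7, 7 (mod 8); ε·ε+αω+βω = 1·1+-2·0+2·0 ≡ 1  ⇒  (a,b)_2 = -1.
v=7: a=7^0·(≡2), b=7^1·(≡4) mod 7; (2|7)=+1, (4|7)=+1; (−1)^{0·1·3}·(+1)^1·(+1)^0 = +1.
v=3: a=3^3·(≡2), b=3^7·(≡1) mod 3; (2|3)=-1, (1|3)=+1; (−1)^{3·7·1}·(-1)^7·(+1)^3 = +1.
|Ram(15, 399)| = 2, even; anisotropic at {2, 19}.

[2, 19]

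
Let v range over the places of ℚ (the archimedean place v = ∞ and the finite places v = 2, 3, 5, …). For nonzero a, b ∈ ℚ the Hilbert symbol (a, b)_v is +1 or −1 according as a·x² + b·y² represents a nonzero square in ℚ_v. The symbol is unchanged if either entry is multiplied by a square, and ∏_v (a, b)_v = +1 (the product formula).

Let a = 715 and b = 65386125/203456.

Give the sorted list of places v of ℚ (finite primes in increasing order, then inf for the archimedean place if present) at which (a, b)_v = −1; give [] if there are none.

[2, 5, 11, 13]

Mod squares: a ≡ 715, b ≡ 8855. Check v ∈ {∞, 2, 3, 5, 7, 11, 13, 17, 19, 23}.
v=11: a=11^1·(≡10), b=11^-1·(≡7) mod 11; (10|11)=-1, (7|11)=-1; (−1)^{1·-1·5}·(-1)^-1·(-1)^1 = -1.
v=7: a=7^0·(≡1), b=7^1·(≡5) mod 7; (1|7)=+1, (5|7)=-1; (−1)^{0·1·3}·(+1)^1·(-1)^0 = +1.
v=2: v_2(a)=0, v_2(b)=-6; units ≡ 3, 7 (mod 8); ε·ε+αω+βω = 1·1+0·0+-6·1 ≡ 1  ⇒  (a,b)_2 = -1.
v=19: a=19^0·(≡12), b=19^2·(≡9) mod 19; (12|19)=-1, (9|19)=+1; (−1)^{0·2·9}·(-1)^2·(+1)^0 = +1.
v=3: a=3^0·(≡1), b=3^2·(≡2) mod 3; (1|3)=+1, (2|3)=-1; (−1)^{0·2·1}·(+1)^2·(-1)^0 = +1.
v=17: a=17^0·(≡1), b=17^-2·(≡4) mod 17; (1|17)=+1, (4|17)=+1; (−1)^{0·-2·8}·(+1)^-2·(+1)^0 = +1.
v=5: a=5^1·(≡3), b=5^3·(≡4) mod 5; (3|5)=-1, (4|5)=+1; (−1)^{1·3·2}·(-1)^3·(+1)^1 = -1.
v=13: a=13^1·(≡3), b=13^0·(≡2) mod 13; (3|13)=+1, (2|13)=-1; (−1)^{1·0·6}·(+1)^0·(-1)^1 = -1.
v=∞: 715 > 0 and 8855 > 0  ⇒  (a,b)_∞ = +1.
v=23: a=23^0·(≡2), b=23^1·(≡20) mod 23; (2|23)=+1, (20|23)=-1; (−1)^{0·1·11}·(+1)^1·(-1)^0 = +1.
(715, 8855 / ℚ) ramifies at {2, 5, 11, 13}: a division algebra.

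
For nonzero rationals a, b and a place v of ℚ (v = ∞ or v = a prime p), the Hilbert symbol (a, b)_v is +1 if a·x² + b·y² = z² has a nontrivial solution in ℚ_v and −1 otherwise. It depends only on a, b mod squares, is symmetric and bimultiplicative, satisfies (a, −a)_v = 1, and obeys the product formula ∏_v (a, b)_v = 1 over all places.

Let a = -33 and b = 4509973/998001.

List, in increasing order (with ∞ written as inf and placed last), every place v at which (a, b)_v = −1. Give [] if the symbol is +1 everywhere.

[11, 13]

Mod squares: a ≡ -33, b ≡ 13. Check v ∈ {∞, 2, 3, 11, 13, 19, 31, 37}.
v=∞: -33 < 0 and 13 > 0  ⇒  (a,b)_∞ = +1.
v=11: a=11^1·(≡8), b=11^0·(≡7) mod 11; (8|11)=-1, (7|11)=-1; (−1)^{1·0·5}·(-1)^0·(-1)^1 = -1.
v=19: a=19^0·(≡5), b=19^2·(≡15) mod 19; (5|19)=+1, (15|19)=-1; (−1)^{0·2·9}·(+1)^2·(-1)^0 = +1.
v=13: a=13^0·(≡6), b=13^1·(≡4) mod 13; (6|13)=-1, (4|13)=+1; (−1)^{0·1·6}·(-1)^1·(+1)^0 = -1.
v=37: a=37^0·(≡4), b=37^-2·(≡23) mod 37; (4|37)=+1, (23|37)=-1; (−1)^{0·-2·18}·(+1)^-2·(-1)^0 = +1.
v=31: a=31^0·(≡29), b=31^2·(≡11) mod 31; (29|31)=-1, (11|31)=-1; (−1)^{0·2·15}·(-1)^2·(-1)^0 = +1.
v=3: a=3^1·(≡1), b=3^-6·(≡1) mod 3; (1|3)=+1, (1|3)=+1; (−1)^{1·-6·1}·(+1)^-6·(+1)^1 = +1.
v=2: v_2(a)=0, v_2(b)=0; units ≡ 7, 5 (mod 8); ε·ε+αω+βω = 1·0+0·1+0·0 ≡ 0  ⇒  (a,b)_2 = +1.
Ram(-33, 13) = {11, 13}; no ℚ_11-point on the conic.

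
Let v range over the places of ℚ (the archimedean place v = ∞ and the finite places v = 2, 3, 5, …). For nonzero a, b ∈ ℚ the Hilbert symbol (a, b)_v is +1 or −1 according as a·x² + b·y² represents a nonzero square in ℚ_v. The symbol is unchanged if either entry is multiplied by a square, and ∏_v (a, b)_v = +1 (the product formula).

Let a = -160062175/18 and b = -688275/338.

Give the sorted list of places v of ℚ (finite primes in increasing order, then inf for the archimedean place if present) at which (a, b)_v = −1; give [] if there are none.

Mod squares: a ≡ -494, b ≡ -6118. Check v ∈ {∞, 2, 3, 5, 7, 13, 19, 23}.
v=7: a=7^2·(≡6), b=7^1·(≡2) mod 7; (6|7)=-1, (2|7)=+1; (−1)^{2·1·3}·(-1)^1·(+1)^2 = -1.
v=19: a=19^1·(≡10), b=19^1·(≡17) mod 19; (10|19)=-1, (17|19)=+1; (−1)^{1·1·9}·(-1)^1·(+1)^1 = +1.
v=23: a=23^2·(≡2), b=23^1·(≡20) mod 23; (2|23)=+1, (20|23)=-1; (−1)^{2·1·11}·(+1)^1·(-1)^2 = +1.
v=5: a=5^2·(≡1), b=5^2·(≡3) mod 5; (1|5)=+1, (3|5)=-1; (−1)^{2·2·2}·(+1)^2·(-1)^2 = +1.
v=13: a=13^1·(≡4), b=13^-2·(≡5) mod 13; (4|13)=+1, (5|13)=-1; (−1)^{1·-2·6}·(+1)^-2·(-1)^1 = -1.
v=3: a=3^-2·(≡1), b=3^2·(≡2) mod 3; (1|3)=+1, (2|3)=-1; (−1)^{-2·2·1}·(+1)^2·(-1)^-2 = +1.
v=2: v_2(a)=-1, v_2(b)=-1; units ≡ 1, 5 (mod 8); ε·ε+αω+βω = 0·0+-1·1+-1·0 ≡ 1  ⇒  (a,b)_2 = -1.
v=∞: -494 < 0 and -6118 < 0  ⇒  (a,b)_∞ = -1.
(-494, -6118 / ℚ) ramifies at {2, 7, 13, ∞}: a division algebra.

[2, 7, 13, inf]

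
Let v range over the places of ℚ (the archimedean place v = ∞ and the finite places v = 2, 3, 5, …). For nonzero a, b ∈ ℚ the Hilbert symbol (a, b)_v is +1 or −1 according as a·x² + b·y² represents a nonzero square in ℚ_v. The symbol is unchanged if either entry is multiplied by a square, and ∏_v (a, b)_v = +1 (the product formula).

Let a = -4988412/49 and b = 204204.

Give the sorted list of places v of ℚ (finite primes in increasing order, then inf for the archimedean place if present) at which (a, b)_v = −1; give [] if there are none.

[7, 17]

Mod squares: a ≡ -138567, b ≡ 51051. Check v ∈ {∞, 2, 3, 7, 11, 13, 17, 19}.
v=3: a=3^3·(≡2), b=3^1·(≡1) mod 3; (2|3)=-1, (1|3)=+1; (−1)^{3·1·1}·(-1)^1·(+1)^3 = +1.
v=2: v_2(a)=2, v_2(b)=2; units ≡ 1, 3 (mod 8); ε·ε+αω+βω = 0·1+2·1+2·0 ≡ 0  ⇒  (a,b)_2 = +1.
v=19: a=19^1·(≡15), b=19^0·(≡11) mod 19; (15|19)=-1, (11|19)=+1; (−1)^{1·0·9}·(-1)^0·(+1)^1 = +1.
v=17: a=17^1·(≡8), b=17^1·(≡10) mod 17; (8|17)=+1, (10|17)=-1; (−1)^{1·1·8}·(+1)^1·(-1)^1 = -1.
v=11: a=11^1·(≡1), b=11^1·(≡7) mod 11; (1|11)=+1, (7|11)=-1; (−1)^{1·1·5}·(+1)^1·(-1)^1 = +1.
v=7: a=7^-2·(≡5), b=7^1·(≡3) mod 7; (5|7)=-1, (3|7)=-1; (−1)^{-2·1·3}·(-1)^1·(-1)^-2 = -1.
v=∞: -138567 < 0 and 51051 > 0  ⇒  (a,b)_∞ = +1.
v=13: a=13^1·(≡1), b=13^1·(≡4) mod 13; (1|13)=+1, (4|13)=+1; (−1)^{1·1·6}·(+1)^1·(+1)^1 = +1.
|Ram(-138567, 51051)| = 2, even; anisotropic at {7, 17}.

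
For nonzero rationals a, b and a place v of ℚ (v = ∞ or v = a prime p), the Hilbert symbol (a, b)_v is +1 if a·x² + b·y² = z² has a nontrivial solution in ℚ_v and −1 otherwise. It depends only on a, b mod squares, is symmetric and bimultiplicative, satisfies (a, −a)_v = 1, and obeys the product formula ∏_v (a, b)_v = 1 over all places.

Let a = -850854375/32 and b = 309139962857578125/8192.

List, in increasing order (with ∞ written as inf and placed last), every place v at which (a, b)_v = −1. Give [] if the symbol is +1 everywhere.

(a, b) ≡ (-14, 2730) mod (ℚ^×)²; places V = {2, 3, 5, 7, 13, ∞}.
(a,b)_∞: sgn(-14)=−, sgn(2730)=+, so +1.
(a,b)_2: α=-5, β=-13; u≡1, v≡5 (mod 8); ε(u)ε(v)=0·0, αω(v)=-5·1, βω(u)=-13·0; sum ≡ 1  ⇒  -1.
(a,b)_5: α=4, u≡4; β=7, v≡1 (mod 5); (4|5)=+1, (1|5)=+1; sign (−1)^0·+1^7·+1^4 = +1.
(a,b)_13: α=0, u≡1; β=3, v≡7 (mod 13); (1|13)=+1, (7|13)=-1; sign (−1)^0·+1^3·-1^0 = +1.
(a,b)_7: α=5, u≡5; β=7, v≡3 (mod 7); (5|7)=-1, (3|7)=-1; sign (−1)^1·-1^7·-1^5 = -1.
(a,b)_3: α=4, u≡1; β=7, v≡1 (mod 3); (1|3)=+1, (1|3)=+1; sign (−1)^0·+1^7·+1^4 = +1.
Ram(-14, 2730) = {2, 7}; no ℚ_2-point on the conic.

[2, 7]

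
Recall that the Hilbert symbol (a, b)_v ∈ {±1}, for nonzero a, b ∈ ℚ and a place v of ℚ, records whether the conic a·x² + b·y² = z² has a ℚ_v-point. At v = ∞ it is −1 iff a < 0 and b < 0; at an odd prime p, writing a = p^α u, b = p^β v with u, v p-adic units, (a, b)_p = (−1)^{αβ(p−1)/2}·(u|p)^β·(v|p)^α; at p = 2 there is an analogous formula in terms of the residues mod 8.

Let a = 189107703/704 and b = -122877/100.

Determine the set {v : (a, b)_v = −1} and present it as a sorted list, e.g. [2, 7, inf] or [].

(a, b) ≡ (317053, -1517) mod (ℚ^×)²; places V = {2, 3, 5, 11, 19, 37, 41, ∞}.
(a,b)_41: α=1, u≡36; β=1, v≡18 (mod 41); (36|41)=+1, (18|41)=+1; sign (−1)^0·+1^1·+1^1 = +1.
(a,b)_∞: sgn(317053)=+, sgn(-1517)=−, so +1.
(a,b)_19: α=1, u≡1; β=0, v≡3 (mod 19); (1|19)=+1, (3|19)=-1; sign (−1)^0·+1^0·-1^1 = -1.
(a,b)_5: α=0, u≡2; β=-2, v≡2 (mod 5); (2|5)=-1, (2|5)=-1; sign (−1)^0·-1^-2·-1^0 = +1.
(a,b)_3: α=8, u≡1; β=4, v≡1 (mod 3); (1|3)=+1, (1|3)=+1; sign (−1)^0·+1^4·+1^8 = +1.
(a,b)_2: α=-6, β=-2; u≡5, v≡3 (mod 8); ε(u)ε(v)=0·1, αω(v)=-6·1, βω(u)=-2·1; sum ≡ 0  ⇒  +1.
(a,b)_37: α=1, u≡24; β=1, v≡16 (mod 37); (24|37)=-1, (16|37)=+1; sign (−1)^0·-1^1·+1^1 = -1.
(a,b)_11: α=-1, u≡9; β=0, v≡4 (mod 11); (9|11)=+1, (4|11)=+1; sign (−1)^0·+1^0·+1^-1 = +1.
(317053, -1517 / ℚ) ramifies at {19, 37}: a division algebra.

[19, 37]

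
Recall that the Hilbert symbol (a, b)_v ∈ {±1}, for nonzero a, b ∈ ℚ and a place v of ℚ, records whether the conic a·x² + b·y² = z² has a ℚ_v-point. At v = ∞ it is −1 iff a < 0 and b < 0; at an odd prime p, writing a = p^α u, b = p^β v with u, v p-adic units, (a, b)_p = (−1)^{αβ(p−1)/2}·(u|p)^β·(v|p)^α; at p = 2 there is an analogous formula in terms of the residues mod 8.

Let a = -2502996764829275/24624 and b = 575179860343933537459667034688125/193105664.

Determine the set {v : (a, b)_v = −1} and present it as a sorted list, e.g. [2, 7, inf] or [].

[2, 11, 13, 19]

(a, b) ≡ (-56179409, 187891) mod (ℚ^×)²; places V = {2, 3, 5, 11, 13, 19, 23, 29, 31, 37, 47, ∞}.
(a,b)_13: α=1, u≡7; β=2, v≡6 (mod 13); (7|13)=-1, (6|13)=-1; sign (−1)^0·-1^2·-1^1 = -1.
(a,b)_47: α=0, u≡41; β=2, v≡8 (mod 47); (41|47)=-1, (8|47)=+1; sign (−1)^0·-1^2·+1^0 = +1.
(a,b)_5: α=2, u≡1; β=4, v≡4 (mod 5); (1|5)=+1, (4|5)=+1; sign (−1)^0·+1^4·+1^2 = +1.
(a,b)_3: α=-4, u≡1; β=8, v≡1 (mod 3); (1|3)=+1, (1|3)=+1; sign (−1)^0·+1^8·+1^-4 = +1.
(a,b)_∞: sgn(-56179409)=−, sgn(187891)=+, so +1.
(a,b)_37: α=0, u≡35; β=-2, v≡6 (mod 37); (35|37)=-1, (6|37)=-1; sign (−1)^0·-1^-2·-1^0 = +1.
(a,b)_11: α=3, u≡3; β=5, v≡5 (mod 11); (3|11)=+1, (5|11)=+1; sign (−1)^1·+1^5·+1^3 = -1.
(a,b)_23: α=5, u≡21; β=8, v≡1 (mod 23); (21|23)=-1, (1|23)=+1; sign (−1)^0·-1^8·+1^5 = +1.
(a,b)_2: α=-4, β=-8; u≡7, v≡3 (mod 8); ε(u)ε(v)=1·1, αω(v)=-4·1, βω(u)=-8·0; sum ≡ 1  ⇒  -1.
(a,b)_19: α=-1, u≡6; β=-1, v≡4 (mod 19); (6|19)=+1, (4|19)=+1; sign (−1)^1·+1^-1·+1^-1 = -1.
(a,b)_29: α=1, u≡10; β=-1, v≡8 (mod 29); (10|29)=-1, (8|29)=-1; sign (−1)^0·-1^-1·-1^1 = +1.
(a,b)_31: α=1, u≡6; β=3, v≡4 (mod 31); (6|31)=-1, (4|31)=+1; sign (−1)^1·-1^3·+1^1 = +1.
|Ram(-56179409, 187891)| = 4, even; anisotropic at {2, 11, 13, 19}.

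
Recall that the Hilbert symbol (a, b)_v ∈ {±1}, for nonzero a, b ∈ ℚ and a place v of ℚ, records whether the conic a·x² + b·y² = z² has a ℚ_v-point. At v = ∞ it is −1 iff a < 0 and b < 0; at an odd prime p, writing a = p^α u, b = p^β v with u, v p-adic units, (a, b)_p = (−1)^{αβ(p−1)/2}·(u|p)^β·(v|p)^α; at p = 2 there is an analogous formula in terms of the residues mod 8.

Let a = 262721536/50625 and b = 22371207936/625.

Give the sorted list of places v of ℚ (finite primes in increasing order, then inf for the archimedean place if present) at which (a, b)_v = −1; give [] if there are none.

(a, b) ≡ (1309, 51) mod (ℚ^×)²; places V = {2, 3, 5, 7, 11, 17, ∞}.
(a,b)_2: α=12, β=8; u≡5, v≡3 (mod 8); ε(u)ε(v)=0·1, αω(v)=12·1, βω(u)=8·1; sum ≡ 0  ⇒  +1.
(a,b)_17: α=1, u≡16; β=3, v≡3 (mod 17); (16|17)=+1, (3|17)=-1; sign (−1)^0·+1^3·-1^1 = -1.
(a,b)_11: α=1, u≡5; β=2, v≡2 (mod 11); (5|11)=+1, (2|11)=-1; sign (−1)^0·+1^2·-1^1 = -1.
(a,b)_7: α=3, u≡5; β=2, v≡2 (mod 7); (5|7)=-1, (2|7)=+1; sign (−1)^0·-1^2·+1^3 = +1.
(a,b)_3: α=-4, u≡1; β=1, v≡2 (mod 3); (1|3)=+1, (2|3)=-1; sign (−1)^0·+1^1·-1^-4 = +1.
(a,b)_5: α=-4, u≡1; β=-4, v≡1 (mod 5); (1|5)=+1, (1|5)=+1; sign (−1)^0·+1^-4·+1^-4 = +1.
(a,b)_∞: sgn(1309)=+, sgn(51)=+, so +1.
(1309, 51 / ℚ) ramifies at {11, 17}: a division algebra.

[11, 17]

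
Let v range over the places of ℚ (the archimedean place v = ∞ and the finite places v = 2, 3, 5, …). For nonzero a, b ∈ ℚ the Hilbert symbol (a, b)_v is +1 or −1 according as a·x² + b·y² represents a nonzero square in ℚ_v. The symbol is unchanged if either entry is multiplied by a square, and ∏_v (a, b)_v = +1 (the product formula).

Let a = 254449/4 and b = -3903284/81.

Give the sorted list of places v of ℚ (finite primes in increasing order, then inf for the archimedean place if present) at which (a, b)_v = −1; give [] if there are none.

[7, 11, 13, 23, 29, 37]

(a, b) ≡ (481, -975821) mod (ℚ^×)²; places V = {2, 3, 7, 11, 13, 19, 23, 29, 37, ∞}.
(a,b)_23: α=2, u≡11; β=1, v≡18 (mod 23); (11|23)=-1, (18|23)=+1; sign (−1)^0·-1^1·+1^2 = -1.
(a,b)_7: α=0, u≡5; β=1, v≡2 (mod 7); (5|7)=-1, (2|7)=+1; sign (−1)^0·-1^1·+1^0 = -1.
(a,b)_19: α=0, u≡5; β=1, v≡6 (mod 19); (5|19)=+1, (6|19)=+1; sign (−1)^0·+1^1·+1^0 = +1.
(a,b)_13: α=1, u≡2; β=0, v≡6 (mod 13); (2|13)=-1, (6|13)=-1; sign (−1)^0·-1^0·-1^1 = -1.
(a,b)_29: α=0, u≡8; β=1, v≡6 (mod 29); (8|29)=-1, (6|29)=+1; sign (−1)^0·-1^1·+1^0 = -1.
(a,b)_3: α=0, u≡1; β=-4, v≡1 (mod 3); (1|3)=+1, (1|3)=+1; sign (−1)^0·+1^-4·+1^0 = +1.
(a,b)_11: α=0, u≡2; β=1, v≡4 (mod 11); (2|11)=-1, (4|11)=+1; sign (−1)^0·-1^1·+1^0 = -1.
(a,b)_37: α=1, u≡8; β=0, v≡15 (mod 37); (8|37)=-1, (15|37)=-1; sign (−1)^0·-1^0·-1^1 = -1.
(a,b)_2: α=-2, β=2; u≡1, v≡3 (mod 8); ε(u)ε(v)=0·1, αω(v)=-2·1, βω(u)=2·0; sum ≡ 0  ⇒  +1.
(a,b)_∞: sgn(481)=+, sgn(-975821)=−, so +1.
(481, -975821 / ℚ) ramifies at {7, 11, 13, 23, 29, 37}: a division algebra.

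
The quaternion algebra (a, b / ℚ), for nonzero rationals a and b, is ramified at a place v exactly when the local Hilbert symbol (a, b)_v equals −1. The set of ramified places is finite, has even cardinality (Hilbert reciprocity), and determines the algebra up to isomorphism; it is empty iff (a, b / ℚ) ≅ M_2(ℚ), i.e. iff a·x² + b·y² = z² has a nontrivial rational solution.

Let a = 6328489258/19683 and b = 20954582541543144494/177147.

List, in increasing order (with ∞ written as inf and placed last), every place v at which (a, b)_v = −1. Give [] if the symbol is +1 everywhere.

(a, b) ≡ (13566, 1482) mod (ℚ^×)²; places V = {2, 3, 7, 11, 13, 17, 19, ∞}.
(a,b)_11: α=0, u≡9; β=2, v≡7 (mod 11); (9|11)=+1, (7|11)=-1; sign (−1)^0·+1^2·-1^0 = +1.
(a,b)_7: α=3, u≡5; β=6, v≡3 (mod 7); (5|7)=-1, (3|7)=-1; sign (−1)^0·-1^6·-1^3 = -1.
(a,b)_2: α=1, β=1; u≡7, v≡5 (mod 8); ε(u)ε(v)=1·0, αω(v)=1·1, βω(u)=1·0; sum ≡ 1  ⇒  -1.
(a,b)_17: α=1, u≡13; β=2, v≡3 (mod 17); (13|17)=+1, (3|17)=-1; sign (−1)^0·+1^2·-1^1 = -1.
(a,b)_19: α=1, u≡16; β=3, v≡10 (mod 19); (16|19)=+1, (10|19)=-1; sign (−1)^1·+1^3·-1^1 = +1.
(a,b)_3: α=-9, u≡1; β=-11, v≡2 (mod 3); (1|3)=+1, (2|3)=-1; sign (−1)^1·+1^-11·-1^-9 = +1.
(a,b)_13: α=4, u≡6; β=5, v≡9 (mod 13); (6|13)=-1, (9|13)=+1; sign (−1)^0·-1^5·+1^4 = -1.
(a,b)_∞: sgn(13566)=+, sgn(1482)=+, so +1.
(13566, 1482 / ℚ) ramifies at {2, 7, 13, 17}: a division algebra.

[2, 7, 13, 17]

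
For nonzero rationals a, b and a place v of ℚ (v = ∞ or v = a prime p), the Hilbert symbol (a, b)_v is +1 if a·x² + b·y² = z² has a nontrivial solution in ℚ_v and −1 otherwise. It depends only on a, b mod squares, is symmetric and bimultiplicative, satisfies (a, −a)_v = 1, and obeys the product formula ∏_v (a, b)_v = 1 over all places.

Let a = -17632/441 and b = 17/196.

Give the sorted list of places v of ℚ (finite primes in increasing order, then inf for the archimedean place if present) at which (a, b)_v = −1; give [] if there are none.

(a, b) ≡ (-1102, 17) mod (ℚ^×)²; places V = {2, 3, 7, 17, 19, 29, ∞}.
(a,b)_29: α=1, u≡5; β=0, v≡10 (mod 29); (5|29)=+1, (10|29)=-1; sign (−1)^0·+1^0·-1^1 = -1.
(a,b)_19: α=1, u≡15; β=0, v≡6 (mod 19); (15|19)=-1, (6|19)=+1; sign (−1)^0·-1^0·+1^1 = +1.
(a,b)_∞: sgn(-1102)=−, sgn(17)=+, so +1.
(a,b)_3: α=-2, u≡2; β=0, v≡2 (mod 3); (2|3)=-1, (2|3)=-1; sign (−1)^0·-1^0·-1^-2 = +1.
(a,b)_7: α=-2, u≡4; β=-2, v≡6 (mod 7); (4|7)=+1, (6|7)=-1; sign (−1)^0·+1^-2·-1^-2 = +1.
(a,b)_17: α=0, u≡3; β=1, v≡2 (mod 17); (3|17)=-1, (2|17)=+1; sign (−1)^0·-1^1·+1^0 = -1.
(a,b)_2: α=5, β=-2; u≡1, v≡1 (mod 8); ε(u)ε(v)=0·0, αω(v)=5·0, βω(u)=-2·0; sum ≡ 0  ⇒  +1.
(-1102, 17 / ℚ) ramifies at {17, 29}: a division algebra.

[17, 29]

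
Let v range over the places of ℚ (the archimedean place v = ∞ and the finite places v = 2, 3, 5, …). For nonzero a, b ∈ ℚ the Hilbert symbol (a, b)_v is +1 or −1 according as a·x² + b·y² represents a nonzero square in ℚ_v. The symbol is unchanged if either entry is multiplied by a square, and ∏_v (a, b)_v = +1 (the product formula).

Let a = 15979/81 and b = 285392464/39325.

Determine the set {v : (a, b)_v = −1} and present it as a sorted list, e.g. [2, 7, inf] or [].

[13, 23]

Mod squares: a ≡ 19, b ≡ 96577. Check v ∈ {∞, 2, 3, 5, 7, 11, 13, 17, 19, 23, 29}.
v=23: a=23^0·(≡11), b=23^1·(≡8) mod 23; (11|23)=-1, (8|23)=+1; (−1)^{0·1·11}·(-1)^1·(+1)^0 = -1.
v=11: a=11^0·(≡10), b=11^-2·(≡10) mod 11; (10|11)=-1, (10|11)=-1; (−1)^{0·-2·5}·(-1)^-2·(-1)^0 = +1.
v=19: a=19^1·(≡1), b=19^1·(≡12) mod 19; (1|19)=+1, (12|19)=-1; (−1)^{1·1·9}·(+1)^1·(-1)^1 = +1.
v=3: a=3^-4·(≡1), b=3^0·(≡1) mod 3; (1|3)=+1, (1|3)=+1; (−1)^{-4·0·1}·(+1)^0·(+1)^-4 = +1.
v=7: a=7^0·(≡3), b=7^4·(≡3) mod 7; (3|7)=-1, (3|7)=-1; (−1)^{0·4·3}·(-1)^4·(-1)^0 = +1.
v=∞: 19 > 0 and 96577 > 0  ⇒  (a,b)_∞ = +1.
v=2: v_2(a)=0, v_2(b)=4; units ≡ 3, 1 (mod 8); ε·ε+αω+βω = 1·0+0·0+4·1 ≡ 0  ⇒  (a,b)_2 = +1.
v=29: a=29^2·(≡21), b=29^0·(≡13) mod 29; (21|29)=-1, (13|29)=+1; (−1)^{2·0·14}·(-1)^0·(+1)^2 = +1.
v=5: a=5^0·(≡4), b=5^-2·(≡3) mod 5; (4|5)=+1, (3|5)=-1; (−1)^{0·-2·2}·(+1)^-2·(-1)^0 = +1.
v=17: a=17^0·(≡13), b=17^1·(≡5) mod 17; (13|17)=+1, (5|17)=-1; (−1)^{0·1·8}·(+1)^1·(-1)^0 = +1.
v=13: a=13^0·(≡5), b=13^-1·(≡5) mod 13; (5|13)=-1, (5|13)=-1; (−1)^{0·-1·6}·(-1)^-1·(-1)^0 = -1.
(19, 96577 / ℚ) ramifies at {13, 23}: a division algebra.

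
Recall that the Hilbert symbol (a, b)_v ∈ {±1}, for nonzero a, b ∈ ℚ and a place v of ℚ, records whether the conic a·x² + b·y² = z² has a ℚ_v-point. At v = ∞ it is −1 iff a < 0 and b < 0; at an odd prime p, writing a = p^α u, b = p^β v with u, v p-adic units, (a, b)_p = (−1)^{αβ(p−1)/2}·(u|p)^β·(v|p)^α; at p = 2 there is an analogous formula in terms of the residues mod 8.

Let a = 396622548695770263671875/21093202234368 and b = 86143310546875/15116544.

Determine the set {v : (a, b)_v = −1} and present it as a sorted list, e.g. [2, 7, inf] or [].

[5, 29]

Mod squares: a ≡ 345, b ≡ 667. Check v ∈ {∞, 2, 3, 5, 7, 11, 23, 29, 31}.
v=7: a=7^4·(≡2), b=7^0·(≡4) mod 7; (2|7)=+1, (4|7)=+1; (−1)^{4·0·3}·(+1)^0·(+1)^4 = +1.
v=5: a=5^15·(≡1), b=5^12·(≡2) mod 5; (1|5)=+1, (2|5)=-1; (−1)^{15·12·2}·(+1)^12·(-1)^15 = -1.
v=11: a=11^-2·(≡4), b=11^0·(≡7) mod 11; (4|11)=+1, (7|11)=-1; (−1)^{-2·0·5}·(+1)^0·(-1)^-2 = +1.
v=3: a=3^-11·(≡1), b=3^-10·(≡1) mod 3; (1|3)=+1, (1|3)=+1; (−1)^{-11·-10·1}·(+1)^-10·(+1)^-11 = +1.
v=29: a=29^2·(≡11), b=29^1·(≡28) mod 29; (11|29)=-1, (28|29)=+1; (−1)^{2·1·14}·(-1)^1·(+1)^2 = -1.
v=23: a=23^5·(≡22), b=23^3·(≡16) mod 23; (22|23)=-1, (16|23)=+1; (−1)^{5·3·11}·(-1)^3·(+1)^5 = +1.
v=∞: 345 > 0 and 667 > 0  ⇒  (a,b)_∞ = +1.
v=2: v_2(a)=-10, v_2(b)=-8; units ≡ 1, 3 (mod 8); ε·ε+αω+βω = 0·1+-10·1+-8·0 ≡ 0  ⇒  (a,b)_2 = +1.
v=31: a=31^-2·(≡7), b=31^0·(≡20) mod 31; (7|31)=+1, (20|31)=+1; (−1)^{-2·0·15}·(+1)^0·(+1)^-2 = +1.
(345, 667 / ℚ) ramifies at {5, 29}: a division algebra.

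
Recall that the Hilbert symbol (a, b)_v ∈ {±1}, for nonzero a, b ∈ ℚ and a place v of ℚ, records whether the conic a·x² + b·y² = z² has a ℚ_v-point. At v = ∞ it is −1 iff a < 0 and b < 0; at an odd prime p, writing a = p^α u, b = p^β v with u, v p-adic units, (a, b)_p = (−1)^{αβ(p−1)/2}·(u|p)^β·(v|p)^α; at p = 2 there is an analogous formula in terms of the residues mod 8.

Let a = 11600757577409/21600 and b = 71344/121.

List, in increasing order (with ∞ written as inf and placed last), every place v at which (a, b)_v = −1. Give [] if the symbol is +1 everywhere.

(a, b) ≡ (6006, 91) mod (ℚ^×)²; places V = {2, 3, 5, 7, 11, 13, ∞}.
(a,b)_11: α=1, u≡10; β=-2, v≡9 (mod 11); (10|11)=-1, (9|11)=+1; sign (−1)^0·-1^-2·+1^1 = +1.
(a,b)_3: α=-3, u≡1; β=0, v≡1 (mod 3); (1|3)=+1, (1|3)=+1; sign (−1)^0·+1^0·+1^-3 = +1.
(a,b)_7: α=5, u≡2; β=3, v≡6 (mod 7); (2|7)=+1, (6|7)=-1; sign (−1)^1·+1^3·-1^5 = +1.
(a,b)_∞: sgn(6006)=+, sgn(91)=+, so +1.
(a,b)_2: α=-5, β=4; u≡3, v≡3 (mod 8); ε(u)ε(v)=1·1, αω(v)=-5·1, βω(u)=4·1; sum ≡ 0  ⇒  +1.
(a,b)_5: α=-2, u≡1; β=0, v≡4 (mod 5); (1|5)=+1, (4|5)=+1; sign (−1)^0·+1^0·+1^-2 = +1.
(a,b)_13: α=7, u≡8; β=1, v≡7 (mod 13); (8|13)=-1, (7|13)=-1; sign (−1)^0·-1^1·-1^7 = +1.
Every local symbol is +1, so the conic 6006·x² + 91·y² = z² has ℚ_v-points for all v and hence a ℚ-point; (a, b / ℚ) ≅ M_2(ℚ).

[]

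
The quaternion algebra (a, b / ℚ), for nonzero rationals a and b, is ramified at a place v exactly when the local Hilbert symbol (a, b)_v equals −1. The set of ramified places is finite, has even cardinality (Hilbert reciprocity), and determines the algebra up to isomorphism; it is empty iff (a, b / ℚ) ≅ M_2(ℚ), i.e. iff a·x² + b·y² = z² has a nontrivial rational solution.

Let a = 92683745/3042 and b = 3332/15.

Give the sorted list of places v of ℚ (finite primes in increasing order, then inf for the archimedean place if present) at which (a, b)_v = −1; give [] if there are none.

(a, b) ≡ (13090, 255) mod (ℚ^×)²; places V = {2, 3, 5, 7, 11, 13, 17, ∞}.
(a,b)_7: α=3, u≡2; β=2, v≡5 (mod 7); (2|7)=+1, (5|7)=-1; sign (−1)^0·+1^2·-1^3 = -1.
(a,b)_5: α=1, u≡2; β=-1, v≡4 (mod 5); (2|5)=-1, (4|5)=+1; sign (−1)^0·-1^-1·+1^1 = -1.
(a,b)_2: α=-1, β=2; u≡1, v≡7 (mod 8); ε(u)ε(v)=0·1, αω(v)=-1·0, βω(u)=2·0; sum ≡ 0  ⇒  +1.
(a,b)_17: α=3, u≡5; β=1, v≡4 (mod 17); (5|17)=-1, (4|17)=+1; sign (−1)^0·-1^1·+1^3 = -1.
(a,b)_11: α=1, u≡8; β=0, v≡8 (mod 11); (8|11)=-1, (8|11)=-1; sign (−1)^0·-1^0·-1^1 = -1.
(a,b)_3: α=-2, u≡1; β=-1, v≡1 (mod 3); (1|3)=+1, (1|3)=+1; sign (−1)^0·+1^-1·+1^-2 = +1.
(a,b)_13: α=-2, u≡10; β=0, v≡2 (mod 13); (10|13)=+1, (2|13)=-1; sign (−1)^0·+1^0·-1^-2 = +1.
(a,b)_∞: sgn(13090)=+, sgn(255)=+, so +1.
|Ram(13090, 255)| = 4, even; anisotropic at {5, 7, 11, 17}.

[5, 7, 11, 17]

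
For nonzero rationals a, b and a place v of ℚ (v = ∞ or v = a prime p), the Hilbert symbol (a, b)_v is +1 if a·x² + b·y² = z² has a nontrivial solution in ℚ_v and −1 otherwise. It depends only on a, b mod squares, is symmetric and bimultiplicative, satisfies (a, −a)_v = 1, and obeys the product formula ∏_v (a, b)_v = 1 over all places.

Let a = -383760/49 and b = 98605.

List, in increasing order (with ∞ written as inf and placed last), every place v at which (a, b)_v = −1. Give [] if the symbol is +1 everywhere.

[5, 13]

(a, b) ≡ (-2665, 98605) mod (ℚ^×)²; places V = {2, 3, 5, 7, 13, 37, 41, ∞}.
(a,b)_7: α=-2, u≡1; β=0, v≡3 (mod 7); (1|7)=+1, (3|7)=-1; sign (−1)^0·+1^0·-1^-2 = +1.
(a,b)_5: α=1, u≡2; β=1, v≡1 (mod 5); (2|5)=-1, (1|5)=+1; sign (−1)^0·-1^1·+1^1 = -1.
(a,b)_13: α=1, u≡12; β=1, v≡6 (mod 13); (12|13)=+1, (6|13)=-1; sign (−1)^0·+1^1·-1^1 = -1.
(a,b)_3: α=2, u≡2; β=0, v≡1 (mod 3); (2|3)=-1, (1|3)=+1; sign (−1)^0·-1^0·+1^2 = +1.
(a,b)_37: α=0, u≡25; β=1, v≡1 (mod 37); (25|37)=+1, (1|37)=+1; sign (−1)^0·+1^1·+1^0 = +1.
(a,b)_∞: sgn(-2665)=−, sgn(98605)=+, so +1.
(a,b)_41: α=1, u≡19; β=1, v≡27 (mod 41); (19|41)=-1, (27|41)=-1; sign (−1)^0·-1^1·-1^1 = +1.
(a,b)_2: α=4, β=0; u≡7, v≡5 (mod 8); ε(u)ε(v)=1·0, αω(v)=4·1, βω(u)=0·0; sum ≡ 0  ⇒  +1.
Ram(-2665, 98605) = {5, 13}; no ℚ_5-point on the conic.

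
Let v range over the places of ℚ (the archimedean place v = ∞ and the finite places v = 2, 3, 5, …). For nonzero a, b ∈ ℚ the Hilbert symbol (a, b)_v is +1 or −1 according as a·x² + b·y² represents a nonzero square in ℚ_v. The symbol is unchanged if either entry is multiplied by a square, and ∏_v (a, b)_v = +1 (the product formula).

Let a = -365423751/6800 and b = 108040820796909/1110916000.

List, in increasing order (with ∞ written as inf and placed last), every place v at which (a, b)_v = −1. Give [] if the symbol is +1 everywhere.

[3, 5]

(a, b) ≡ (-6783, 7410) mod (ℚ^×)²; places V = {2, 3, 5, 7, 11, 13, 17, 19, 29, 31, ∞}.
(a,b)_2: α=-4, β=-5; u≡1, v≡1 (mod 8); ε(u)ε(v)=0·0, αω(v)=-4·0, βω(u)=-5·0; sum ≡ 0  ⇒  +1.
(a,b)_17: α=-1, u≡8; β=-2, v≡8 (mod 17); (8|17)=+1, (8|17)=+1; sign (−1)^0·+1^-2·+1^-1 = +1.
(a,b)_31: α=0, u≡3; β=-2, v≡10 (mod 31); (3|31)=-1, (10|31)=+1; sign (−1)^0·-1^-2·+1^0 = +1.
(a,b)_19: α=1, u≡11; β=3, v≡2 (mod 19); (11|19)=+1, (2|19)=-1; sign (−1)^1·+1^3·-1^1 = +1.
(a,b)_3: α=3, u≡1; β=5, v≡1 (mod 3); (1|3)=+1, (1|3)=+1; sign (−1)^1·+1^5·+1^3 = -1.
(a,b)_29: α=2, u≡8; β=2, v≡2 (mod 29); (8|29)=-1, (2|29)=-1; sign (−1)^0·-1^2·-1^2 = +1.
(a,b)_13: α=0, u≡9; β=1, v≡2 (mod 13); (9|13)=+1, (2|13)=-1; sign (−1)^0·+1^1·-1^0 = +1.
(a,b)_5: α=-2, u≡2; β=-3, v≡3 (mod 5); (2|5)=-1, (3|5)=-1; sign (−1)^0·-1^-3·-1^-2 = -1.
(a,b)_7: α=1, u≡1; β=2, v≡2 (mod 7); (1|7)=+1, (2|7)=+1; sign (−1)^0·+1^2·+1^1 = +1.
(a,b)_11: α=2, u≡4; β=2, v≡2 (mod 11); (4|11)=+1, (2|11)=-1; sign (−1)^0·+1^2·-1^2 = +1.
(a,b)_∞: sgn(-6783)=−, sgn(7410)=+, so +1.
(-6783, 7410 / ℚ) ramifies at {3, 5}: a division algebra.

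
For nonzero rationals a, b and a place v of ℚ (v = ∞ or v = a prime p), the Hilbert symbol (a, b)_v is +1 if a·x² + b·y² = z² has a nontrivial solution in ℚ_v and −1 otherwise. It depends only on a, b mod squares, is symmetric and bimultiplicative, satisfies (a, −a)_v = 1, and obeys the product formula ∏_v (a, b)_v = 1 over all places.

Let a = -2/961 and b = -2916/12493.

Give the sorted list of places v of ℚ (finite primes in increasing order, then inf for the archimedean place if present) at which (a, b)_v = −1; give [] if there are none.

(a, b) ≡ (-2, -13) mod (ℚ^×)²; places V = {2, 3, 13, 31, ∞}.
(a,b)_31: α=-2, u≡29; β=-2, v≡7 (mod 31); (29|31)=-1, (7|31)=+1; sign (−1)^0·-1^-2·+1^-2 = +1.
(a,b)_13: α=0, u≡2; β=-1, v≡4 (mod 13); (2|13)=-1, (4|13)=+1; sign (−1)^0·-1^-1·+1^0 = -1.
(a,b)_∞: sgn(-2)=−, sgn(-13)=−, so -1.
(a,b)_2: α=1, β=2; u≡7, v≡3 (mod 8); ε(u)ε(v)=1·1, αω(v)=1·1, βω(u)=2·0; sum ≡ 0  ⇒  +1.
(a,b)_3: α=0, u≡1; β=6, v≡2 (mod 3); (1|3)=+1, (2|3)=-1; sign (−1)^0·+1^6·-1^0 = +1.
|Ram(-2, -13)| = 2, even; anisotropic at {13, ∞}.

[13, inf]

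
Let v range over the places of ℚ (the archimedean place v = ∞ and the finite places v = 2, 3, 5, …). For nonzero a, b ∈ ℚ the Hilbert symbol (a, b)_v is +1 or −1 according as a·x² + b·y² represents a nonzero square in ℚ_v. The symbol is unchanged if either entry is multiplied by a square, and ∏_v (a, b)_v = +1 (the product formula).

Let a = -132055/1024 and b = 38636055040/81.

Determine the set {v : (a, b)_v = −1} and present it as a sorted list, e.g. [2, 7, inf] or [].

(a, b) ≡ (-55, 1247290) mod (ℚ^×)²; places V = {2, 3, 5, 7, 11, 17, 23, 29, ∞}.
(a,b)_3: α=0, u≡2; β=-4, v≡1 (mod 3); (2|3)=-1, (1|3)=+1; sign (−1)^0·-1^-4·+1^0 = +1.
(a,b)_29: α=0, u≡27; β=1, v≡27 (mod 29); (27|29)=-1, (27|29)=-1; sign (−1)^0·-1^1·-1^0 = -1.
(a,b)_17: α=0, u≡13; β=1, v≡1 (mod 17); (13|17)=+1, (1|17)=+1; sign (−1)^0·+1^1·+1^0 = +1.
(a,b)_∞: sgn(-55)=−, sgn(1247290)=+, so +1.
(a,b)_23: α=0, u≡22; β=1, v≡17 (mod 23); (22|23)=-1, (17|23)=-1; sign (−1)^0·-1^1·-1^0 = -1.
(a,b)_2: α=-10, β=9; u≡1, v≡5 (mod 8); ε(u)ε(v)=0·0, αω(v)=-10·1, βω(u)=9·0; sum ≡ 0  ⇒  +1.
(a,b)_11: α=1, u≡7; β=3, v≡7 (mod 11); (7|11)=-1, (7|11)=-1; sign (−1)^1·-1^3·-1^1 = -1.
(a,b)_5: α=1, u≡1; β=1, v≡3 (mod 5); (1|5)=+1, (3|5)=-1; sign (−1)^0·+1^1·-1^1 = -1.
(a,b)_7: α=4, u≡4; β=0, v≡4 (mod 7); (4|7)=+1, (4|7)=+1; sign (−1)^0·+1^0·+1^4 = +1.
|Ram(-55, 1247290)| = 4, even; anisotropic at {5, 11, 23, 29}.

[5, 11, 23, 29]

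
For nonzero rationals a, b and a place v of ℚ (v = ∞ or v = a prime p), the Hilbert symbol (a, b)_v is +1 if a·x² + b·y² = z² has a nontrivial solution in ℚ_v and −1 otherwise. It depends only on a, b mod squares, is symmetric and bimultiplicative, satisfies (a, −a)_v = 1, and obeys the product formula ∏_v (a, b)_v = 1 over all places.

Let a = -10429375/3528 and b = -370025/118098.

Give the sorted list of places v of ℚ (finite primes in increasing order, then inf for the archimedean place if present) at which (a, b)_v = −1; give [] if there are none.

[11, 37, 41, inf]

(a, b) ≡ (-33374, -82) mod (ℚ^×)²; places V = {2, 3, 5, 7, 11, 19, 37, 41, ∞}.
(a,b)_7: α=-2, u≡1; β=0, v≡2 (mod 7); (1|7)=+1, (2|7)=+1; sign (−1)^0·+1^0·+1^-2 = +1.
(a,b)_37: α=1, u≡5; β=0, v≡35 (mod 37); (5|37)=-1, (35|37)=-1; sign (−1)^0·-1^0·-1^1 = -1.
(a,b)_11: α=1, u≡8; β=0, v≡2 (mod 11); (8|11)=-1, (2|11)=-1; sign (−1)^0·-1^0·-1^1 = -1.
(a,b)_19: α=0, u≡11; β=2, v≡3 (mod 19); (11|19)=+1, (3|19)=-1; sign (−1)^0·+1^2·-1^0 = +1.
(a,b)_∞: sgn(-33374)=−, sgn(-82)=−, so -1.
(a,b)_3: α=-2, u≡1; β=-10, v≡2 (mod 3); (1|3)=+1, (2|3)=-1; sign (−1)^0·+1^-10·-1^-2 = +1.
(a,b)_41: α=1, u≡15; β=1, v≡2 (mod 41); (15|41)=-1, (2|41)=+1; sign (−1)^0·-1^1·+1^1 = -1.
(a,b)_5: α=4, u≡1; β=2, v≡3 (mod 5); (1|5)=+1, (3|5)=-1; sign (−1)^0·+1^2·-1^4 = +1.
(a,b)_2: α=-3, β=-1; u≡1, v≡7 (mod 8); ε(u)ε(v)=0·1, αω(v)=-3·0, βω(u)=-1·0; sum ≡ 0  ⇒  +1.
(-33374, -82 / ℚ) ramifies at {11, 37, 41, ∞}: a division algebra.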